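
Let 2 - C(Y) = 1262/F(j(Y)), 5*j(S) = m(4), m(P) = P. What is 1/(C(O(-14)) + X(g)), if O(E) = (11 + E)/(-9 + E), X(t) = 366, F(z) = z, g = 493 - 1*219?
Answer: -2/2419 ≈ -0.00082679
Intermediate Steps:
j(S) = ⅘ (j(S) = (⅕)*4 = ⅘)
g = 274 (g = 493 - 219 = 274)
O(E) = (11 + E)/(-9 + E)
C(Y) = -3151/2 (C(Y) = 2 - 1262/⅘ = 2 - 1262*5/4 = 2 - 1*3155/2 = 2 - 3155/2 = -3151/2)
1/(C(O(-14)) + X(g)) = 1/(-3151/2 + 366) = 1/(-2419/2) = -2/2419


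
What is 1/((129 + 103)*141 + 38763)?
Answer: 1/71475 ≈ 1.3991e-5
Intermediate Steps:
1/((129 + 103)*141 + 38763) = 1/(232*141 + 38763) = 1/(32712 + 38763) = 1/71475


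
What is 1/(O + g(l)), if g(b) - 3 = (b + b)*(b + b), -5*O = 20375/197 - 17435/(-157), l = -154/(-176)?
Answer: -494864/18227311 ≈ -0.027150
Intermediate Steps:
l = 7/8 (l = -154*(-1/176) = 7/8 ≈ 0.87500)
O = -1326714/30929 (O = -(20375/197 - 17435/(-157))/5 = -(20375*(1/197) - 17435*(-1/157))/5 = -(20375/197 + 17435/157)/5 = -⅕*6633570/30929 = -1326714/30929 ≈ -42.895)
g(b) = 3 + 4*b² (g(b) = 3 + (b + b)*(b + b) = 3 + (2*b)*(2*b) = 3 + 4*b²)
1/(O + g(l)) = 1/(-1326714/30929 + (3 + 4*(7/8)²)) = 1/(-1326714/30929 + (3 + 4*(49/64))) = 1/(-1326714/30929 + (3 + 49/16)) = 1/(-1326714/30929 + 97/16) = 1/(-18227311/494864) = -494864/18227311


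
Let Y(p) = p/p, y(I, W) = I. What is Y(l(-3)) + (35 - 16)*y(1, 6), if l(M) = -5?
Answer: 20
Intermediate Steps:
Y(p) = 1
Y(l(-3)) + (35 - 16)*y(1, 6) = 1 + (35 - 16)*1 = 1 + 19*1 = 1 + 19 = 20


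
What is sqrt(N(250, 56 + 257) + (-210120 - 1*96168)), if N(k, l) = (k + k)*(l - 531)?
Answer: 2*I*sqrt(103822) ≈ 644.43*I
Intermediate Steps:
N(k, l) = 2*k*(-531 + l) (N(k, l) = (2*k)*(-531 + l) = 2*k*(-531 + l))
sqrt(N(250, 56 + 257) + (-210120 - 1*96168)) = sqrt(2*250*(-531 + (56 + 257)) + (-210120 - 1*96168)) = sqrt(2*250*(-531 + 313) + (-210120 - 96168)) = sqrt(2*250*(-218) - 306288) = sqrt(-109000 - 306288) = sqrt(-415288) = 2*I*sqrt(103822)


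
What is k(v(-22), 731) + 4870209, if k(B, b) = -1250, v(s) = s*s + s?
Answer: 4868959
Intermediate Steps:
v(s) = s + s² (v(s) = s² + s = s + s²)
k(v(-22), 731) + 4870209 = -1250 + 4870209 = 4868959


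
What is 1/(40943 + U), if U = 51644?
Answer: 1/92587 ≈ 1.0801e-5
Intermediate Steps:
1/(40943 + U) = 1/(40943 + 51644) = 1/92587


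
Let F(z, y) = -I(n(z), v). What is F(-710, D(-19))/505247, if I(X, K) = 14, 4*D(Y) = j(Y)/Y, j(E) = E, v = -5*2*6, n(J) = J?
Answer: -14/505247 ≈ -2.7709e-5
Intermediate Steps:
v = -60 (v = -10*6 = -60)
D(Y) = ¼ (D(Y) = (Y/Y)/4 = (¼)*1 = ¼)
F(z, y) = -14 (F(z, y) = -1*14 = -14)
F(-710, D(-19))/505247 = -14/505247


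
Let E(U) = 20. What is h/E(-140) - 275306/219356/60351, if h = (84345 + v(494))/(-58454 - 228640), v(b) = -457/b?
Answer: -46030816738223959/3129203472296781360 ≈ -0.014710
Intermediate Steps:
h = -41665973/141824436 (h = (84345 - 457/494)/(-58454 - 228640) = (84345 - 457*1/494)/(-287094) = (84345 - 457/494)*(-1/287094) = (41665973/494)*(-1/287094) = -41665973/141824436 ≈ -0.29379)
h/E(-140) - 275306/219356/60351 = -41665973/141824436/20 - 275306/219356/60351 = -41665973/141824436*1/20 - 275306*1/219356*(1/60351) = -41665973/2836488720 - 137653/109678*1/60351 = -41665973/2836488720 - 137653/6619176978 = -46030816738223959/3129203472296781360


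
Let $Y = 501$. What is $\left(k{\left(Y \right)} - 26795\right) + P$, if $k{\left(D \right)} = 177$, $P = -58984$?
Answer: $-85602$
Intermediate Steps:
$\left(k{\left(Y \right)} - 26795\right) + P = \left(177 - 26795\right) - 58984 = -26618 - 58984 = -85602$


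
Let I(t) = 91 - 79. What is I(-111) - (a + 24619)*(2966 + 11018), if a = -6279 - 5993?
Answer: -172660436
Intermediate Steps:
I(t) = 12
a = -12272
I(-111) - (a + 24619)*(2966 + 11018) = 12 - (-12272 + 24619)*(2966 + 11018) = 12 - 12347*13984 = 12 - 1*172660448 = 12 - 172660448 = -172660436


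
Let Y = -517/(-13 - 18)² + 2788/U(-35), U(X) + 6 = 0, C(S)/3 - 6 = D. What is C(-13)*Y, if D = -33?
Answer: 36211995/961 ≈ 37682.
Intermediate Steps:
C(S) = -81 (C(S) = 18 + 3*(-33) = 18 - 99 = -81)
U(X) = -6 (U(X) = -6 + 0 = -6)
Y = -1341185/2883 (Y = -517/(-13 - 18)² + 2788/(-6) = -517/((-31)²) + 2788*(-⅙) = -517/961 - 1394/3 = -1341185/2883 ≈ -465.20)
C(-13)*Y = -81*(-1341185/2883) = 36211995/961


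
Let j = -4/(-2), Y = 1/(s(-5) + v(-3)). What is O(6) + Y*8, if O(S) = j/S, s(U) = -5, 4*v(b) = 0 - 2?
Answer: -37/33 ≈ -1.1212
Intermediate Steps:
v(b) = -½ (v(b) = (0 - 2)/4 = (¼)*(-2) = -½)
Y = -2/11 (Y = 1/(-5 - ½) = 1/(-11/2) = -2/11 ≈ -0.18182)
j = 2 (j = -4*(-½) = 2)
O(S) = 2/S
O(6) + Y*8 = 2/6 - 2/11*8 = 2*(⅙) - 16/11 = ⅓ - 16/11 = -37/33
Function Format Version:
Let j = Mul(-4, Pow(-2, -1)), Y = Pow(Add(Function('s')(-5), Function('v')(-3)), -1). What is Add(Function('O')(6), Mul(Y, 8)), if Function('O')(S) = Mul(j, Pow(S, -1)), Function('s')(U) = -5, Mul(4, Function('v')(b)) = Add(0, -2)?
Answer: Rational(-37, 33) ≈ -1.1212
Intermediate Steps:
Function('v')(b) = Rational(-1, 2) (Function('v')(b) = Mul(Rational(1, 4), Add(0, -2)) = Mul(Rational(1, 4), -2) = Rational(-1, 2))
Y = Rational(-2, 11) (Y = Pow(Add(-5, Rational(-1, 2)), -1) = Pow(Rational(-11, 2), -1) = Rational(-2, 11) ≈ -0.18182)
j = 2 (j = Mul(-4, Rational(-1, 2)) = 2)
Function('O')(S) = Mul(2, Pow(S, -1))
Add(Function('O')(6), Mul(Y, 8)) = Add(Mul(2, Pow(6, -1)), Mul(Rational(-2, 11), 8)) = Add(Mul(2, Rational(1, 6)), Rational(-16, 11)) = Add(Rational(1, 3), Rational(-16, 11)) = Rational(-37, 33)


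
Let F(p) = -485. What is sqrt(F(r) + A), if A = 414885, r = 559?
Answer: 40*sqrt(259) ≈ 643.74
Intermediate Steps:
sqrt(F(r) + A) = sqrt(-485 + 414885) = sqrt(414400) = 40*sqrt(259)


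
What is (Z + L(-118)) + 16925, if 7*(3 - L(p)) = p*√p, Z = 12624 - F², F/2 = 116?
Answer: -24272 + 118*I*√118/7 ≈ -24272.0 + 183.12*I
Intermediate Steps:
F = 232 (F = 2*116 = 232)
Z = -41200 (Z = 12624 - 1*232² = 12624 - 1*53824 = 12624 - 53824 = -41200)
L(p) = 3 - p^(3/2)/7 (L(p) = 3 - p*√p/7 = 3 - p^(3/2)/7)
(Z + L(-118)) + 16925 = (-41200 + (3 - (-118)*I*√118/7)) + 16925 = (-41200 + (3 + 118*I*√118/7)) + 16925 = (-41197 + 118*I*√118/7) + 16925 = -24272 + 118*I*√118/7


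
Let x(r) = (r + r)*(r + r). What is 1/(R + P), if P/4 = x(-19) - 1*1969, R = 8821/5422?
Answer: -5422/11377379 ≈ -0.00047656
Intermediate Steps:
x(r) = 4*r² (x(r) = (2*r)*(2*r) = 4*r²)
R = 8821/5422 (R = 8821*(1/5422) = 8821/5422 ≈ 1.6269)
P = -2100 (P = 4*(4*(-19)² - 1*1969) = 4*(4*361 - 1969) = 4*(1444 - 1969) = 4*(-525) = -2100)
1/(R + P) = 1/(8821/5422 - 2100) = 1/(-11377379/5422) = -5422/11377379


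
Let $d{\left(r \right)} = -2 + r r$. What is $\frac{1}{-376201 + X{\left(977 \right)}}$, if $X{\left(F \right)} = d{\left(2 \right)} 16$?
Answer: $- \frac{1}{376169} \approx -2.6584 \cdot 10^{-6}$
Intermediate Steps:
$d{\left(r \right)} = -2 + r^{2}$
$X{\left(F \right)} = 32$ ($X{\left(F \right)} = \left(-2 + 2^{2}\right) 16 = \left(-2 + 4\right) 16 = 2 \cdot 16 = 32$)
$\frac{1}{-376201 + X{\left(977 \right)}} = \frac{1}{-376201 + 32} = \frac{1}{-376169} = - \frac{1}{376169}$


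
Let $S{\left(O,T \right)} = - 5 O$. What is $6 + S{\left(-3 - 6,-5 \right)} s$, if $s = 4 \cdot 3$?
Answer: $546$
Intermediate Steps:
$s = 12$
$6 + S{\left(-3 - 6,-5 \right)} s = 6 + - 5 \left(-3 - 6\right) 12 = 6 + \left(-5\right) \left(-9\right) 12 = 6 + 45 \cdot 12 = 6 + 540 = 546$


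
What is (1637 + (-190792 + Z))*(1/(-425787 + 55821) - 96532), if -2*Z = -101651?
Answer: 9880477218652667/739932 ≈ 1.3353e+10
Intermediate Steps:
Z = 101651/2 (Z = -1/2*(-101651) = 101651/2 ≈ 50826.)
(1637 + (-190792 + Z))*(1/(-425787 + 55821) - 96532) = (1637 + (-190792 + 101651/2))*(1/(-425787 + 55821) - 96532) = (1637 - 279933/2)*(1/(-369966) - 96532) = -276659*(-1/369966 - 96532)/2 = -276659/2*(-35713557913/369966) = 9880477218652667/739932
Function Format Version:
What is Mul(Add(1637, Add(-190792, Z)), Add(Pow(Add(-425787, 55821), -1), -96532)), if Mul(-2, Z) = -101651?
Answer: Rational(9880477218652667, 739932) ≈ 1.3353e+10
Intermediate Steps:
Z = Rational(101651, 2) (Z = Mul(Rational(-1, 2), -101651) = Rational(101651, 2) ≈ 50826.)
Mul(Add(1637, Add(-190792, Z)), Add(Pow(Add(-425787, 55821), -1), -96532)) = Mul(Add(1637, Add(-190792, Rational(101651, 2))), Add(Pow(Add(-425787, 55821), -1), -96532)) = Mul(Add(1637, Rational(-279933, 2)), Add(Pow(-369966, -1), -96532)) = Mul(Rational(-276659, 2), Add(Rational(-1, 369966), -96532)) = Mul(Rational(-276659, 2), Rational(-35713557913, 369966)) = Rational(9880477218652667, 739932)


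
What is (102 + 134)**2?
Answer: 55696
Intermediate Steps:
(102 + 134)**2 = 236**2 = 55696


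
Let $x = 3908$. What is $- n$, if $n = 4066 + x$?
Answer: $-7974$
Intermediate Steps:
$n = 7974$ ($n = 4066 + 3908 = 7974$)
$- n = \left(-1\right) 7974 = -7974$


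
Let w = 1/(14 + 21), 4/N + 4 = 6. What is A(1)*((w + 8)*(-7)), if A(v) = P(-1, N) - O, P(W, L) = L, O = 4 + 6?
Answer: 2248/5 ≈ 449.60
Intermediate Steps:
N = 2 (N = 4/(-4 + 6) = 4/2 = 4*(1/2) = 2)
O = 10
w = 1/35 ≈ 0.028571
A(v) = -8 (A(v) = 2 - 1*10 = 2 - 10 = -8)
A(1)*((w + 8)*(-7)) = -8*(1/35 + 8)*(-7) = -2248*(-7)/35 = -8*(-281/5) = 2248/5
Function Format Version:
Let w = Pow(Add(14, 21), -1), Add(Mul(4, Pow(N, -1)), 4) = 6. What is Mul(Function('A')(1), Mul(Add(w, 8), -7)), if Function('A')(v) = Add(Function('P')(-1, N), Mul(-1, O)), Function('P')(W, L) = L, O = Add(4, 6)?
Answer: Rational(2248, 5) ≈ 449.60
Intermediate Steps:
N = 2 (N = Mul(4, Pow(Add(-4, 6), -1)) = Mul(4, Pow(2, -1)) = Mul(4, Rational(1, 2)) = 2)
O = 10
w = Rational(1, 35) (w = Pow(35, -1) = Rational(1, 35) ≈ 0.028571)
Function('A')(v) = -8 (Function('A')(v) = Add(2, Mul(-1, 10)) = Add(2, -10) = -8)
Mul(Function('A')(1), Mul(Add(w, 8), -7)) = Mul(-8, Mul(Add(Rational(1, 35), 8), -7)) = Mul(-8, Mul(Rational(281, 35), -7)) = Mul(-8, Rational(-281, 5)) = Rational(2248, 5)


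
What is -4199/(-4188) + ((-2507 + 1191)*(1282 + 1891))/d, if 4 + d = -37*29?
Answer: 5830739969/1503492 ≈ 3878.1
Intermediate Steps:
d = -1077 (d = -4 - 37*29 = -4 - 1073 = -1077)
-4199/(-4188) + ((-2507 + 1191)*(1282 + 1891))/d = -4199/(-4188) + ((-2507 + 1191)*(1282 + 1891))/(-1077) = -4199*(-1/4188) - 1316*3173*(-1/1077) = 4199/4188 - 4175668*(-1/1077) = 4199/4188 + 4175668/1077 = 5830739969/1503492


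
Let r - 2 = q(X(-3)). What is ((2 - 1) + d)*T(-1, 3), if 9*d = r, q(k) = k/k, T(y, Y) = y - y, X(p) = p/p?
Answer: 0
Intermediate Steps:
X(p) = 1
T(y, Y) = 0
q(k) = 1
r = 3 (r = 2 + 1 = 3)
d = ⅓ (d = (⅑)*3 = ⅓ ≈ 0.33333)
((2 - 1) + d)*T(-1, 3) = ((2 - 1) + ⅓)*0 = (1 + ⅓)*0 = (4/3)*0 = 0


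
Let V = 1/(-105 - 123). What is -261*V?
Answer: 87/76 ≈ 1.1447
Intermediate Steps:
V = -1/228 (V = 1/(-228) = -1/228 ≈ -0.0043860)
-261*V = -261*(-1/228) = 87/76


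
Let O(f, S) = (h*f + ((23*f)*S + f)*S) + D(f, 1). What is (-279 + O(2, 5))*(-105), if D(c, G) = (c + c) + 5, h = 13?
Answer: -96180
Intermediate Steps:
D(c, G) = 5 + 2*c (D(c, G) = 2*c + 5 = 5 + 2*c)
O(f, S) = 5 + 15*f + S*(f + 23*S*f) (O(f, S) = (13*f + ((23*f)*S + f)*S) + (5 + 2*f) = (13*f + (23*S*f + f)*S) + (5 + 2*f) = (13*f + (f + 23*S*f)*S) + (5 + 2*f) = (13*f + S*(f + 23*S*f)) + (5 + 2*f) = 5 + 15*f + S*(f + 23*S*f))
(-279 + O(2, 5))*(-105) = (-279 + (5 + 15*2 + 5*2 + 23*2*5**2))*(-105) = (-279 + (5 + 30 + 10 + 23*2*25))*(-105) = (-279 + (5 + 30 + 10 + 1150))*(-105) = (-279 + 1195)*(-105) = 916*(-105) = -96180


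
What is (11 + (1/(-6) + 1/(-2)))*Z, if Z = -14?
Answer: -434/3 ≈ -144.67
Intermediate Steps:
(11 + (1/(-6) + 1/(-2)))*Z = (11 + (1/(-6) + 1/(-2)))*(-14) = (11 + (1*(-1/6) + 1*(-1/2)))*(-14) = (11 + (-1/6 - 1/2))*(-14) = (11 - 2/3)*(-14) = (31/3)*(-14) = -434/3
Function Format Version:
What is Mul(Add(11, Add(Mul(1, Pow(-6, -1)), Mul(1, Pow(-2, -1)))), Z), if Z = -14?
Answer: Rational(-434, 3) ≈ -144.67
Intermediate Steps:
Mul(Add(11, Add(Mul(1, Pow(-6, -1)), Mul(1, Pow(-2, -1)))), Z) = Mul(Add(11, Add(Mul(1, Pow(-6, -1)), Mul(1, Pow(-2, -1)))), -14) = Mul(Add(11, Add(Mul(1, Rational(-1, 6)), Mul(1, Rational(-1, 2)))), -14) = Mul(Add(11, Add(Rational(-1, 6), Rational(-1, 2))), -14) = Mul(Add(11, Rational(-2, 3)), -14) = Mul(Rational(31, 3), -14) = Rational(-434, 3)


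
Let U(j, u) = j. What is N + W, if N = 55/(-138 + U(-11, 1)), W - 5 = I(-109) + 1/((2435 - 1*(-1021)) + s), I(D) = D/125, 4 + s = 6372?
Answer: 687787041/182972000 ≈ 3.7590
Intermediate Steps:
s = 6368 (s = -4 + 6372 = 6368)
I(D) = D/125 (I(D) = D*(1/125) = D/125)
W = 5069309/1228000 (W = 5 + ((1/125)*(-109) + 1/((2435 - 1*(-1021)) + 6368)) = 5 + (-109/125 + 1/((2435 + 1021) + 6368)) = 5 + (-109/125 + 1/(3456 + 6368)) = 5 + (-109/125 + 1/9824) = 5 - 1070691/1228000 = 5069309/1228000 ≈ 4.1281)
N = -55/149 (N = 55/(-138 - 11) = 55/(-149) = 55*(-1/149) = -55/149 ≈ -0.36913)
N + W = -55/149 + 5069309/1228000 = 687787041/182972000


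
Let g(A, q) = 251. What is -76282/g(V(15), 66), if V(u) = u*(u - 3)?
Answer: -76282/251 ≈ -303.91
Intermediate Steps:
V(u) = u*(-3 + u)
-76282/g(V(15), 66) = -76282/251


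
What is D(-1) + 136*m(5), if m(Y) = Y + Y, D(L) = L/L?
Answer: 1361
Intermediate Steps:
D(L) = 1
m(Y) = 2*Y
D(-1) + 136*m(5) = 1 + 136*(2*5) = 1 + 136*10 = 1 + 1360 = 1361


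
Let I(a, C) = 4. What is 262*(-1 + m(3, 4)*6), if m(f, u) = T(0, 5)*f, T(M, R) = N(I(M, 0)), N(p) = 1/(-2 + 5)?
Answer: 1310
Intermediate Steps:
N(p) = 1/3
T(M, R) = 1/3
m(f, u) = f/3
262*(-1 + m(3, 4)*6) = 262*(-1 + ((1/3)*3)*6) = 262*(-1 + 1*6) = 262*(-1 + 6) = 262*5 = 1310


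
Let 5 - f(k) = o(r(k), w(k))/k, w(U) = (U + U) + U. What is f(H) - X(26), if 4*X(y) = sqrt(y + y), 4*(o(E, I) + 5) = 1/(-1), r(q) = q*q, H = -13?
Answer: 239/52 - sqrt(13)/2 ≈ 2.7934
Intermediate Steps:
w(U) = 3*U (w(U) = 2*U + U = 3*U)
r(q) = q**2
o(E, I) = -21/4 (o(E, I) = -5 + (1/4)/(-1) = -5 + (1/4)*(-1) = -5 - 1/4 = -21/4)
X(y) = sqrt(2)*sqrt(y)/4 (X(y) = sqrt(y + y)/4 = sqrt(2*y)/4 = (sqrt(2)*sqrt(y))/4 = sqrt(2)*sqrt(y)/4)
f(k) = 5 + 21/(4*k) (f(k) = 5 - (-21)/(4*k) = 5 + 21/(4*k))
f(H) - X(26) = (5 + (21/4)/(-13)) - sqrt(2)*sqrt(26)/4 = (5 + (21/4)*(-1/13)) - sqrt(13)/2 = (5 - 21/52) - sqrt(13)/2 = 239/52 - sqrt(13)/2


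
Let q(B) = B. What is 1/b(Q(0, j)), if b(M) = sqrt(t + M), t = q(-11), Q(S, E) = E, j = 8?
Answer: -I*sqrt(3)/3 ≈ -0.57735*I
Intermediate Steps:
t = -11
b(M) = sqrt(-11 + M)
1/b(Q(0, j)) = 1/(sqrt(-11 + 8)) = 1/(sqrt(-3)) = 1/(I*sqrt(3)) = -I*sqrt(3)/3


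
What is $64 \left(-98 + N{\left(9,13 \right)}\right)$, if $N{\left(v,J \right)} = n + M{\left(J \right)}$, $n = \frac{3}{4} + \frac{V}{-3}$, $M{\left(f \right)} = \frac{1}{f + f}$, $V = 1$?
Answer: $- \frac{243472}{39} \approx -6242.9$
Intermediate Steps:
$M{\left(f \right)} = \frac{1}{2 f}$
$n = \frac{5}{12}$ ($n = \frac{3}{4} + 1 \frac{1}{-3} = 3 \cdot \frac{1}{4} + 1 \left(- \frac{1}{3}\right) = \frac{3}{4} - \frac{1}{3} = \frac{5}{12} \approx 0.41667$)
$N{\left(v,J \right)} = \frac{5}{12} + \frac{1}{2 J}$
$64 \left(-98 + N{\left(9,13 \right)}\right) = 64 \left(-98 + \frac{6 + 5 \cdot 13}{12 \cdot 13}\right) = 64 \left(-98 + \frac{1}{12} \cdot \frac{1}{13} \left(6 + 65\right)\right) = 64 \left(-98 + \frac{1}{12} \cdot \frac{1}{13} \cdot 71\right) = 64 \left(-98 + \frac{71}{156}\right) = 64 \left(- \frac{15217}{156}\right) = - \frac{243472}{39}$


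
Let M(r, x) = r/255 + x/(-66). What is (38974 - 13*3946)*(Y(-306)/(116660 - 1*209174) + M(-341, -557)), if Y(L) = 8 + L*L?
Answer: -63647669774/848045 ≈ -75052.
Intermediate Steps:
Y(L) = 8 + L²
M(r, x) = -x/66 + r/255 (M(r, x) = r*(1/255) + x*(-1/66) = r/255 - x/66 = -x/66 + r/255)
(38974 - 13*3946)*(Y(-306)/(116660 - 1*209174) + M(-341, -557)) = (38974 - 13*3946)*((8 + (-306)²)/(116660 - 1*209174) + (-1/66*(-557) + (1/255)*(-341))) = (38974 - 51298)*((8 + 93636)/(116660 - 209174) + (557/66 - 341/255)) = -12324*(93644/(-92514) + 13281/1870) = -12324*(93644*(-1/92514) + 13281/1870) = -12324*(-46822/46257 + 13281/1870) = -12324*30987181/5088270 = -63647669774/848045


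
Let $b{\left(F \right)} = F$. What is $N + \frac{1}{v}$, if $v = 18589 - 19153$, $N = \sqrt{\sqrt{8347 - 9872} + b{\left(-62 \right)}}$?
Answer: $- \frac{1}{564} + \sqrt{-62 + 5 i \sqrt{61}} \approx 2.3724 + 8.2242 i$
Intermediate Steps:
$N = \sqrt{-62 + 5 i \sqrt{61}}$ ($N = \sqrt{\sqrt{8347 - 9872} - 62} = \sqrt{\sqrt{-1525} - 62} = \sqrt{5 i \sqrt{61} - 62} = \sqrt{-62 + 5 i \sqrt{61}} \approx 2.3742 + 8.2242 i$)
$v = -564$ ($v = 18589 - 19153 = -564$)
$N + \frac{1}{v} = \sqrt{-62 + 5 i \sqrt{61}} + \frac{1}{-564} = \sqrt{-62 + 5 i \sqrt{61}} - \frac{1}{564} = - \frac{1}{564} + \sqrt{-62 + 5 i \sqrt{61}}$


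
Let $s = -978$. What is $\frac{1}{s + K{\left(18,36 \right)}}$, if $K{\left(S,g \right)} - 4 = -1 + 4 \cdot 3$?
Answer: $- \frac{1}{963} \approx -0.0010384$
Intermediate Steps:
$K{\left(S,g \right)} = 15$ ($K{\left(S,g \right)} = 4 + \left(-1 + 4 \cdot 3\right) = 4 + \left(-1 + 12\right) = 4 + 11 = 15$)
$\frac{1}{s + K{\left(18,36 \right)}} = \frac{1}{-978 + 15} = \frac{1}{-963} = - \frac{1}{963}$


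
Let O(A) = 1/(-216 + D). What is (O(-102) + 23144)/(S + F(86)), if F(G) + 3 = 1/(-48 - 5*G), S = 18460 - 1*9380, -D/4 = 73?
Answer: 2809959089/1102056470 ≈ 2.5497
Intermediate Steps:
D = -292 (D = -4*73 = -292)
S = 9080 (S = 18460 - 9380 = 9080)
O(A) = -1/508 (O(A) = 1/(-216 - 292) = 1/(-508) = -1/508)
F(G) = -3 + 1/(-48 - 5*G)
(O(-102) + 23144)/(S + F(86)) = (-1/508 + 23144)/(9080 + 5*(-29 - 3*86)/(48 + 5*86)) = 11757151/(508*(9080 + 5*(-29 - 258)/(48 + 430))) = 11757151/(508*(9080 + 5*(-287)/478)) = 11757151/(508*(9080 + 5*(1/478)*(-287))) = 11757151/(508*(9080 - 1435/478)) = 11757151/(508*(4338805/478)) = (11757151/508)*(478/4338805) = 2809959089/1102056470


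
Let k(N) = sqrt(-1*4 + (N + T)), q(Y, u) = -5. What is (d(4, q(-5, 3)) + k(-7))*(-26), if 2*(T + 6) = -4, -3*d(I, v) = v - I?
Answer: -78 - 26*I*sqrt(19) ≈ -78.0 - 113.33*I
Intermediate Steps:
d(I, v) = -v/3 + I/3 (d(I, v) = -(v - I)/3 = -v/3 + I/3)
T = -8 (T = -6 + (1/2)*(-4) = -6 - 2 = -8)
k(N) = sqrt(-12 + N) (k(N) = sqrt(-1*4 + (N - 8)) = sqrt(-4 + (-8 + N)) = sqrt(-12 + N))
(d(4, q(-5, 3)) + k(-7))*(-26) = ((-1/3*(-5) + (1/3)*4) + sqrt(-12 - 7))*(-26) = ((5/3 + 4/3) + sqrt(-19))*(-26) = (3 + I*sqrt(19))*(-26) = -78 - 26*I*sqrt(19)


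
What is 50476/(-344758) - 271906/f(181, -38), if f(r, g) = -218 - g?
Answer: 23433170767/15514110 ≈ 1510.4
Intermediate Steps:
50476/(-344758) - 271906/f(181, -38) = 50476/(-344758) - 271906/(-218 - 1*(-38)) = 50476*(-1/344758) - 271906/(-218 + 38) = -25238/172379 - 271906/(-180) = -25238/172379 - 271906*(-1/180) = -25238/172379 + 135953/90 = 23433170767/15514110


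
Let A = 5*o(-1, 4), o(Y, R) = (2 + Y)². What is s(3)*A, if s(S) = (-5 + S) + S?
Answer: 5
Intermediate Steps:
s(S) = -5 + 2*S
A = 5 (A = 5*(2 - 1)² = 5*1² = 5*1 = 5)
s(3)*A = (-5 + 2*3)*5 = (-5 + 6)*5 = 1*5 = 5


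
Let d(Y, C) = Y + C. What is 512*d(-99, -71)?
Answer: -87040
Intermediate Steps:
d(Y, C) = C + Y
512*d(-99, -71) = 512*(-71 - 99) = 512*(-170) = -87040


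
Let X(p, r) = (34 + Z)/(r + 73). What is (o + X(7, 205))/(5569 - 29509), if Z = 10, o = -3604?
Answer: 11927/79230 ≈ 0.15054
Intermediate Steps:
X(p, r) = 44/(73 + r) (X(p, r) = (34 + 10)/(r + 73) = 44/(73 + r))
(o + X(7, 205))/(5569 - 29509) = (-3604 + 44/(73 + 205))/(5569 - 29509) = (-3604 + 44/278)/(-23940) = (-3604 + 44*(1/278))*(-1/23940) = (-3604 + 22/139)*(-1/23940) = -500934/139*(-1/23940) = 11927/79230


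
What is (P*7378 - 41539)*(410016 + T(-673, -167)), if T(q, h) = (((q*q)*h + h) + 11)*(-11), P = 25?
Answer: 118965162249855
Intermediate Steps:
T(q, h) = -121 - 11*h - 11*h*q**2 (T(q, h) = ((q**2*h + h) + 11)*(-11) = ((h*q**2 + h) + 11)*(-11) = ((h + h*q**2) + 11)*(-11) = (11 + h + h*q**2)*(-11) = -121 - 11*h - 11*h*q**2)
(P*7378 - 41539)*(410016 + T(-673, -167)) = (25*7378 - 41539)*(410016 + (-121 - 11*(-167) - 11*(-167)*(-673)**2)) = (184450 - 41539)*(410016 + (-121 + 1837 - 11*(-167)*452929)) = 142911*(410016 + (-121 + 1837 + 832030573)) = 142911*(410016 + 832032289) = 142911*832442305 = 118965162249855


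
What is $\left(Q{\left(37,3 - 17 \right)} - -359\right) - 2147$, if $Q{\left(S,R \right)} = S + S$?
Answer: $-1714$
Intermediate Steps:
$Q{\left(S,R \right)} = 2 S$
$\left(Q{\left(37,3 - 17 \right)} - -359\right) - 2147 = \left(2 \cdot 37 - -359\right) - 2147 = \left(74 + 359\right) - 2147 = 433 - 2147 = -1714$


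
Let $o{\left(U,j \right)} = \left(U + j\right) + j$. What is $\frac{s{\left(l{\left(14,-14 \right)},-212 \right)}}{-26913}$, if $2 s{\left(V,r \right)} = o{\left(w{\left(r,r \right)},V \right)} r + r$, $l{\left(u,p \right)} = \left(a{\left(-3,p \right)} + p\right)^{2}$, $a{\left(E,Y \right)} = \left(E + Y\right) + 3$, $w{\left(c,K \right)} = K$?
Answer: $\frac{143842}{26913} \approx 5.3447$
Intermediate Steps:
$a{\left(E,Y \right)} = 3 + E + Y$
$o{\left(U,j \right)} = U + 2 j$
$l{\left(u,p \right)} = 4 p^{2}$ ($l{\left(u,p \right)} = \left(\left(3 - 3 + p\right) + p\right)^{2} = \left(p + p\right)^{2} = \left(2 p\right)^{2} = 4 p^{2}$)
$s{\left(V,r \right)} = \frac{r}{2} + \frac{r \left(r + 2 V\right)}{2}$ ($s{\left(V,r \right)} = \frac{\left(r + 2 V\right) r + r}{2} = \frac{r \left(r + 2 V\right) + r}{2} = \frac{r + r \left(r + 2 V\right)}{2} = \frac{r}{2} + \frac{r \left(r + 2 V\right)}{2}$)
$\frac{s{\left(l{\left(14,-14 \right)},-212 \right)}}{-26913} = \frac{\frac{1}{2} \left(-212\right) \left(1 - 212 + 2 \cdot 4 \left(-14\right)^{2}\right)}{-26913} = \frac{1}{2} \left(-212\right) \left(1 - 212 + 2 \cdot 4 \cdot 196\right) \left(- \frac{1}{26913}\right) = \frac{1}{2} \left(-212\right) \left(1 - 212 + 2 \cdot 784\right) \left(- \frac{1}{26913}\right) = \frac{1}{2} \left(-212\right) \left(1 - 212 + 1568\right) \left(- \frac{1}{26913}\right) = \frac{1}{2} \left(-212\right) 1357 \left(- \frac{1}{26913}\right) = \left(-143842\right) \left(- \frac{1}{26913}\right) = \frac{143842}{26913}$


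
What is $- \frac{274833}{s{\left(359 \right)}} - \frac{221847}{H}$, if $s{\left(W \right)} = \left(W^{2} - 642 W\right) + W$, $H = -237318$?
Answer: $\frac{2435615680}{667377769} \approx 3.6495$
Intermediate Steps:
$s{\left(W \right)} = W^{2} - 641 W$
$- \frac{274833}{s{\left(359 \right)}} - \frac{221847}{H} = - \frac{274833}{359 \left(-641 + 359\right)} - \frac{221847}{-237318} = - \frac{274833}{359 \left(-282\right)} - - \frac{73949}{79106} = - \frac{274833}{-101238} + \frac{73949}{79106} = \left(-274833\right) \left(- \frac{1}{101238}\right) + \frac{73949}{79106} = \frac{91611}{33746} + \frac{73949}{79106} = \frac{2435615680}{667377769}$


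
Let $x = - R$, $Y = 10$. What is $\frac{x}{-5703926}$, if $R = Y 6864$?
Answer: $\frac{34320}{2851963} \approx 0.012034$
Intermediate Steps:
$R = 68640$ ($R = 10 \cdot 6864 = 68640$)
$x = -68640$ ($x = \left(-1\right) 68640 = -68640$)
$\frac{x}{-5703926} = - \frac{68640}{-5703926} = \left(-68640\right) \left(- \frac{1}{5703926}\right) = \frac{34320}{2851963}$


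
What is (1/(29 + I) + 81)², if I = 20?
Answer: 15760900/2401 ≈ 6564.3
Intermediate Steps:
(1/(29 + I) + 81)² = (1/(29 + 20) + 81)² = (1/49 + 81)² = (3970/49)² = 15760900/2401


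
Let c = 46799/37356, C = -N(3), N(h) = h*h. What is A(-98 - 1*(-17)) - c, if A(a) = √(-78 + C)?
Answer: -46799/37356 + I*√87 ≈ -1.2528 + 9.3274*I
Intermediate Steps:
N(h) = h²
C = -9 (C = -1*3² = -1*9 = -9)
A(a) = I*√87 (A(a) = √(-78 - 9) = √(-87) = I*√87)
c = 46799/37356 (c = 46799*(1/37356) = 46799/37356 ≈ 1.2528)
A(-98 - 1*(-17)) - c = I*√87 - 1*46799/37356 = I*√87 - 46799/37356 = -46799/37356 + I*√87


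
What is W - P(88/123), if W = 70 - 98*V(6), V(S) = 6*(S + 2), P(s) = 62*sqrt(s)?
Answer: -4634 - 124*sqrt(2706)/123 ≈ -4686.4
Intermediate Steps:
V(S) = 12 + 6*S (V(S) = 6*(2 + S) = 12 + 6*S)
W = -4634 (W = 70 - 98*(12 + 6*6) = 70 - 98*(12 + 36) = 70 - 98*48 = 70 - 4704 = -4634)
W - P(88/123) = -4634 - 62*sqrt(88/123) = -4634 - 62*2*sqrt(2706)/123 = -4634 - 124*sqrt(2706)/123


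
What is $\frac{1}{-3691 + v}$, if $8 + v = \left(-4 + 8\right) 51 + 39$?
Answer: $- \frac{1}{3456} \approx -0.00028935$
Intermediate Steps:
$v = 235$ ($v = -8 + \left(\left(-4 + 8\right) 51 + 39\right) = -8 + \left(4 \cdot 51 + 39\right) = -8 + \left(204 + 39\right) = -8 + 243 = 235$)
$\frac{1}{-3691 + v} = \frac{1}{-3691 + 235} = \frac{1}{-3456} = - \frac{1}{3456}$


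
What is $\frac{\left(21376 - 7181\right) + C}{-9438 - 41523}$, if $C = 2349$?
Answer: $- \frac{16544}{50961} \approx -0.32464$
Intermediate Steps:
$\frac{\left(21376 - 7181\right) + C}{-9438 - 41523} = \frac{\left(21376 - 7181\right) + 2349}{-9438 - 41523} = \frac{14195 + 2349}{-50961} = 16544 \left(- \frac{1}{50961}\right) = - \frac{16544}{50961}$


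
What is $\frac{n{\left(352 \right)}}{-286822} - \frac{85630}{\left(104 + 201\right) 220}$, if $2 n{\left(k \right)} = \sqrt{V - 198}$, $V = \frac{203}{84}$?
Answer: $- \frac{8563}{6710} - \frac{i \sqrt{7041}}{3441864} \approx -1.2762 - 2.4379 \cdot 10^{-5} i$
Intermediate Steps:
$V = \frac{29}{12}$ ($V = 203 \cdot \frac{1}{84} = \frac{29}{12} \approx 2.4167$)
$n{\left(k \right)} = \frac{i \sqrt{7041}}{12}$ ($n{\left(k \right)} = \frac{\sqrt{\frac{29}{12} - 198}}{2} = \frac{\sqrt{- \frac{2347}{12}}}{2} = \frac{\frac{1}{6} i \sqrt{7041}}{2} = \frac{i \sqrt{7041}}{12}$)
$\frac{n{\left(352 \right)}}{-286822} - \frac{85630}{\left(104 + 201\right) 220} = \frac{\frac{1}{12} i \sqrt{7041}}{-286822} - \frac{85630}{\left(104 + 201\right) 220} = \frac{i \sqrt{7041}}{12} \left(- \frac{1}{286822}\right) - \frac{85630}{305 \cdot 220} = - \frac{i \sqrt{7041}}{3441864} - \frac{85630}{67100} = - \frac{i \sqrt{7041}}{3441864} - \frac{8563}{6710} = - \frac{8563}{6710} - \frac{i \sqrt{7041}}{3441864}$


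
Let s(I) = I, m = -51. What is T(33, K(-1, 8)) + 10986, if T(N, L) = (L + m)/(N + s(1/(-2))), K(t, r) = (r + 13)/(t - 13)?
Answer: 142797/13 ≈ 10984.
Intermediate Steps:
K(t, r) = (13 + r)/(-13 + t)
T(N, L) = (-51 + L)/(-½ + N) (T(N, L) = (L - 51)/(N + 1/(-2)) = (-51 + L)/(N - ½) = (-51 + L)/(-½ + N))
T(33, K(-1, 8)) + 10986 = 2*(-51 + (13 + 8)/(-13 - 1))/(-1 + 2*33) + 10986 = 2*(-51 + 21/(-14))/(-1 + 66) + 10986 = 2*(-51 - 1/14*21)/65 + 10986 = 2*(1/65)*(-51 - 3/2) + 10986 = 2*(1/65)*(-105/2) + 10986 = -21/13 + 10986 = 142797/13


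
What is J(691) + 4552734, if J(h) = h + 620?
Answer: 4554045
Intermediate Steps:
J(h) = 620 + h
J(691) + 4552734 = (620 + 691) + 4552734 = 1311 + 4552734 = 4554045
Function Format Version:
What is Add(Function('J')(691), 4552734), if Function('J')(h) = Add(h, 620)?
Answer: 4554045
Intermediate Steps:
Function('J')(h) = Add(620, h)
Add(Function('J')(691), 4552734) = Add(Add(620, 691), 4552734) = Add(1311, 4552734) = 4554045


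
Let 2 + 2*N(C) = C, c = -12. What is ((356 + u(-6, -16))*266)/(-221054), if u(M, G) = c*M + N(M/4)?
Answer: -226765/442108 ≈ -0.51292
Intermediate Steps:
N(C) = -1 + C/2
u(M, G) = -1 - 95*M/8 (u(M, G) = -12*M + (-1 + (M/4)/2) = -12*M + (-1 + M/8) = -1 - 95*M/8)
((356 + u(-6, -16))*266)/(-221054) = ((356 + (-1 - 95/8*(-6)))*266)/(-221054) = ((356 + (-1 + 285/4))*266)*(-1/221054) = ((356 + 281/4)*266)*(-1/221054) = ((1705/4)*266)*(-1/221054) = (226765/2)*(-1/221054) = -226765/442108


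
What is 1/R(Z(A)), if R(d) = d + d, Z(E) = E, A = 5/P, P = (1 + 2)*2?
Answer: ⅗ ≈ 0.60000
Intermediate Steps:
P = 6 (P = 3*2 = 6)
A = ⅚ (A = 5/6 = 5*(⅙) = ⅚ ≈ 0.83333)
R(d) = 2*d
1/R(Z(A)) = 1/(2*(⅚)) = 1/(5/3) = ⅗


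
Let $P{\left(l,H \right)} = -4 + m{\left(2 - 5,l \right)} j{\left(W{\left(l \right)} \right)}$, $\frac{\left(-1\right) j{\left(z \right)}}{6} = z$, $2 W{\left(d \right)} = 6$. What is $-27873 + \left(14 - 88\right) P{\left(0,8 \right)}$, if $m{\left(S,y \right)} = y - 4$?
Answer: $-32905$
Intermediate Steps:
$m{\left(S,y \right)} = -4 + y$ ($m{\left(S,y \right)} = y - 4 = -4 + y$)
$W{\left(d \right)} = 3$ ($W{\left(d \right)} = \frac{1}{2} \cdot 6 = 3$)
$j{\left(z \right)} = - 6 z$
$P{\left(l,H \right)} = 68 - 18 l$ ($P{\left(l,H \right)} = -4 + \left(-4 + l\right) \left(\left(-6\right) 3\right) = -4 + \left(-4 + l\right) \left(-18\right) = -4 - \left(-72 + 18 l\right) = 68 - 18 l$)
$-27873 + \left(14 - 88\right) P{\left(0,8 \right)} = -27873 + \left(14 - 88\right) \left(68 - 0\right) = -27873 - 74 \left(68 + 0\right) = -27873 - 5032 = -32905$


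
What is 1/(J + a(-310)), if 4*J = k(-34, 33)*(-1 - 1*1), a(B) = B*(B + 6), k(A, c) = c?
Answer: 2/188447 ≈ 1.0613e-5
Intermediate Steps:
a(B) = B*(6 + B)
J = -33/2 (J = (33*(-1 - 1*1))/4 = (33*(-1 - 1))/4 = (33*(-2))/4 = (¼)*(-66) = -33/2 ≈ -16.500)
1/(J + a(-310)) = 1/(-33/2 - 310*(6 - 310)) = 1/(-33/2 - 310*(-304)) = 1/(-33/2 + 94240) = 1/(188447/2) = 2/188447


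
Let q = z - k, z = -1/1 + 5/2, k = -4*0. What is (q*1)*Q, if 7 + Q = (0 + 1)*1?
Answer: -9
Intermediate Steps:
Q = -6 (Q = -7 + (0 + 1)*1 = -7 + 1*1 = -7 + 1 = -6)
k = 0
z = 3/2 (z = -1*1 + 5*(½) = -1 + 5/2 = 3/2 ≈ 1.5000)
q = 3/2 (q = 3/2 - 1*0 = 3/2 + 0 = 3/2 ≈ 1.5000)
(q*1)*Q = ((3/2)*1)*(-6) = (3/2)*(-6) = -9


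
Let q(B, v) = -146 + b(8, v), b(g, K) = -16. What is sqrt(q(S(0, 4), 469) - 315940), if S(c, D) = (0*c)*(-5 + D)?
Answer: I*sqrt(316102) ≈ 562.23*I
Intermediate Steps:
S(c, D) = 0 (S(c, D) = 0*(-5 + D) = 0)
q(B, v) = -162 (q(B, v) = -146 - 16 = -162)
sqrt(q(S(0, 4), 469) - 315940) = sqrt(-162 - 315940) = sqrt(-316102) = I*sqrt(316102)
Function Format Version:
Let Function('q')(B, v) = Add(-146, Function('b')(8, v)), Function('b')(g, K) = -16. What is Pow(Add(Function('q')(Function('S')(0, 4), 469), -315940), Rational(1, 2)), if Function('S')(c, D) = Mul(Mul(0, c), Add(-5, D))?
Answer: Mul(I, Pow(316102, Rational(1, 2))) ≈ Mul(562.23, I)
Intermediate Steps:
Function('S')(c, D) = 0 (Function('S')(c, D) = Mul(0, Add(-5, D)) = 0)
Function('q')(B, v) = -162 (Function('q')(B, v) = Add(-146, -16) = -162)
Pow(Add(Function('q')(Function('S')(0, 4), 469), -315940), Rational(1, 2)) = Pow(Add(-162, -315940), Rational(1, 2)) = Pow(-316102, Rational(1, 2)) = Mul(I, Pow(316102, Rational(1, 2)))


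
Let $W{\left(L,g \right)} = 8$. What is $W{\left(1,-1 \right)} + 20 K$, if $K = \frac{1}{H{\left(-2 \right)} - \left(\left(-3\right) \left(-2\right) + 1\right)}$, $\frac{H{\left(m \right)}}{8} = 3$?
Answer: $\frac{156}{17} \approx 9.1765$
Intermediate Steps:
$H{\left(m \right)} = 24$ ($H{\left(m \right)} = 8 \cdot 3 = 24$)
$K = \frac{1}{17}$ ($K = \frac{1}{24 - \left(\left(-3\right) \left(-2\right) + 1\right)} = \frac{1}{24 - \left(6 + 1\right)} = \frac{1}{24 - 7} = \frac{1}{17} \approx 0.058824$)
$W{\left(1,-1 \right)} + 20 K = 8 + 20 \cdot \frac{1}{17} = 8 + \frac{20}{17} = \frac{156}{17}$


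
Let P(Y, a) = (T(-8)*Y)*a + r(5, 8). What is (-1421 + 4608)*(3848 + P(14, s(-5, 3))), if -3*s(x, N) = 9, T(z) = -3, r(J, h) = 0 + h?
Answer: 12690634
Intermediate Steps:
r(J, h) = h
s(x, N) = -3 (s(x, N) = -1/3*9 = -3)
P(Y, a) = 8 - 3*Y*a (P(Y, a) = (-3*Y)*a + 8 = -3*Y*a + 8 = 8 - 3*Y*a)
(-1421 + 4608)*(3848 + P(14, s(-5, 3))) = (-1421 + 4608)*(3848 + (8 - 3*14*(-3))) = 3187*(3848 + (8 + 126)) = 3187*(3848 + 134) = 3187*3982 = 12690634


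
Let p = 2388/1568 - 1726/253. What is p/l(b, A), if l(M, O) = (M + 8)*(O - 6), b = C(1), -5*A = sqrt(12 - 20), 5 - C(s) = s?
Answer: 13138775/180103616 - 2627755*I*sqrt(2)/540310848 ≈ 0.072951 - 0.0068779*I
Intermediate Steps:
C(s) = 5 - s
A = -2*I*sqrt(2)/5 (A = -sqrt(12 - 20)/5 = -2*I*sqrt(2)/5 ≈ -0.56569*I)
p = -525551/99176 (p = 2388*(1/1568) - 1726*1/253 = 597/392 - 1726/253 = -525551/99176 ≈ -5.2992)
b = 4 (b = 5 - 1*1 = 5 - 1 = 4)
l(M, O) = (-6 + O)*(8 + M) (l(M, O) = (8 + M)*(-6 + O) = (-6 + O)*(8 + M))
p/l(b, A) = -525551/(99176*(-48 - 6*4 + 8*(-2*I*sqrt(2)/5) + 4*(-2*I*sqrt(2)/5))) = -525551/(99176*(-48 - 24 - 16*I*sqrt(2)/5 - 8*I*sqrt(2)/5)) = -525551/(99176*(-72 - 24*I*sqrt(2)/5))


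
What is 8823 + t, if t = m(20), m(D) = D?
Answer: 8843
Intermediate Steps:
t = 20
8823 + t = 8823 + 20 = 8843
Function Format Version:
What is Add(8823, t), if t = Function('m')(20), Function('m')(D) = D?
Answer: 8843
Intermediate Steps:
t = 20
Add(8823, t) = Add(8823, 20) = 8843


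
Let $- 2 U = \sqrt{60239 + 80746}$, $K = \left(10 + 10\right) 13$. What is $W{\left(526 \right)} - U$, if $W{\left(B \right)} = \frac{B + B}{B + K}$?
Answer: $\frac{526}{393} + \frac{3 \sqrt{15665}}{2} \approx 189.08$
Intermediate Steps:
$K = 260$ ($K = 20 \cdot 13 = 260$)
$U = - \frac{3 \sqrt{15665}}{2}$ ($U = - \frac{\sqrt{60239 + 80746}}{2} = - \frac{\sqrt{140985}}{2} = - \frac{3 \sqrt{15665}}{2} \approx -187.74$)
$W{\left(B \right)} = \frac{2 B}{260 + B}$ ($W{\left(B \right)} = \frac{B + B}{B + 260} = \frac{2 B}{260 + B}$)
$W{\left(526 \right)} - U = 2 \cdot 526 \frac{1}{260 + 526} - - \frac{3 \sqrt{15665}}{2} = 2 \cdot 526 \cdot \frac{1}{786} + \frac{3 \sqrt{15665}}{2} = \frac{526}{393} + \frac{3 \sqrt{15665}}{2}$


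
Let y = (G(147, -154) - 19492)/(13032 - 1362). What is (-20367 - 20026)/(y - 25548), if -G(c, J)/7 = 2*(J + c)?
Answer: 235693155/149082277 ≈ 1.5810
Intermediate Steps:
G(c, J) = -14*J - 14*c (G(c, J) = -14*(J + c) = -7*(2*J + 2*c) = -14*J - 14*c)
y = -9697/5835 (y = ((-14*(-154) - 14*147) - 19492)/(13032 - 1362) = ((2156 - 2058) - 19492)/11670 = (98 - 19492)*(1/11670) = -19394*1/11670 = -9697/5835 ≈ -1.6619)
(-20367 - 20026)/(y - 25548) = (-20367 - 20026)/(-9697/5835 - 25548) = -40393/(-149082277/5835) = -40393*(-5835/149082277) = 235693155/149082277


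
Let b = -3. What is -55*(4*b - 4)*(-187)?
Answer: -164560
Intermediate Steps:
-55*(4*b - 4)*(-187) = -55*(4*(-3) - 4)*(-187) = -55*(-12 - 4)*(-187) = -55*(-16)*(-187) = 880*(-187) = -164560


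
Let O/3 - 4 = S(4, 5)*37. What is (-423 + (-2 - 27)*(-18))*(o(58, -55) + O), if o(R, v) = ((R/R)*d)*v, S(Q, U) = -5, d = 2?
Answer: -64647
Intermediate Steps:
o(R, v) = 2*v (o(R, v) = ((R/R)*2)*v = (1*2)*v = 2*v)
O = -543 (O = 12 + 3*(-5*37) = 12 + 3*(-185) = 12 - 555 = -543)
(-423 + (-2 - 27)*(-18))*(o(58, -55) + O) = (-423 + (-2 - 27)*(-18))*(2*(-55) - 543) = (-423 - 29*(-18))*(-110 - 543) = (-423 + 522)*(-653) = 99*(-653) = -64647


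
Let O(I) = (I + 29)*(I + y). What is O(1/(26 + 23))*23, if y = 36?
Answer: 57726090/2401 ≈ 24043.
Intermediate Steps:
O(I) = (29 + I)*(36 + I) (O(I) = (I + 29)*(I + 36) = (29 + I)*(36 + I))
O(1/(26 + 23))*23 = (1044 + (1/(26 + 23))**2 + 65/(26 + 23))*23 = (1044 + (1/49)**2 + 65/49)*23 = (1044 + (1/49)**2 + 65*(1/49))*23 = (1044 + 1/2401 + 65/49)*23 = (2509830/2401)*23 = 57726090/2401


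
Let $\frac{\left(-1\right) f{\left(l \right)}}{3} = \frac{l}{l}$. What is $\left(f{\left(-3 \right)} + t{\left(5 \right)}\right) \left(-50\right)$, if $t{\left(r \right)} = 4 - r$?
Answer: $200$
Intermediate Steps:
$f{\left(l \right)} = -3$ ($f{\left(l \right)} = - 3 \frac{l}{l} = \left(-3\right) 1 = -3$)
$\left(f{\left(-3 \right)} + t{\left(5 \right)}\right) \left(-50\right) = \left(-3 + \left(4 - 5\right)\right) \left(-50\right) = \left(-3 - 1\right) \left(-50\right) = \left(-4\right) \left(-50\right) = 200$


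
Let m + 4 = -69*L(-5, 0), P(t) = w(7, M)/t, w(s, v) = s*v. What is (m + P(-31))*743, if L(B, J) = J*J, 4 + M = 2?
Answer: -81730/31 ≈ -2636.5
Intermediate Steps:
M = -2 (M = -4 + 2 = -2)
L(B, J) = J²
P(t) = -14/t (P(t) = (7*(-2))/t = -14/t)
m = -4 (m = -4 - 69*0² = -4 - 69*0 = -4 + 0 = -4)
(m + P(-31))*743 = (-4 - 14/(-31))*743 = (-4 - 14*(-1/31))*743 = (-4 + 14/31)*743 = -110/31*743 = -81730/31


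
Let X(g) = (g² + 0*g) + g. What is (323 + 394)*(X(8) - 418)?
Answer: -248082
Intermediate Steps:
X(g) = g + g² (X(g) = (g² + 0) + g = g² + g = g + g²)
(323 + 394)*(X(8) - 418) = (323 + 394)*(8*(1 + 8) - 418) = 717*(8*9 - 418) = 717*(72 - 418) = 717*(-346) = -248082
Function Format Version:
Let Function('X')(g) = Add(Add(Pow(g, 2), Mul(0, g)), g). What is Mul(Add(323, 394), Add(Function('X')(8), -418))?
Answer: -248082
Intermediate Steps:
Function('X')(g) = Add(g, Pow(g, 2)) (Function('X')(g) = Add(Add(Pow(g, 2), 0), g) = Add(Pow(g, 2), g) = Add(g, Pow(g, 2)))
Mul(Add(323, 394), Add(Function('X')(8), -418)) = Mul(Add(323, 394), Add(Mul(8, Add(1, 8)), -418)) = Mul(717, Add(Mul(8, 9), -418)) = Mul(717, Add(72, -418)) = Mul(717, -346) = -248082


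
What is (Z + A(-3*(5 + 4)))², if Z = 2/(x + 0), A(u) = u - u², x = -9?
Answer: 46321636/81 ≈ 5.7187e+5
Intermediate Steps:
Z = -2/9 (Z = 2/(-9 + 0) = 2/(-9) = 2*(-⅑) = -2/9 ≈ -0.22222)
(Z + A(-3*(5 + 4)))² = (-2/9 + (-3*(5 + 4))*(1 - (-3)*(5 + 4)))² = (-2/9 + (-3*9)*(1 - (-3)*9))² = (-2/9 - 27*(1 - 1*(-27)))² = (-2/9 - 27*(1 + 27))² = (-2/9 - 27*28)² = (-2/9 - 756)² = (-6806/9)² = 46321636/81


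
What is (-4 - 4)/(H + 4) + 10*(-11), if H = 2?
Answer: -334/3 ≈ -111.33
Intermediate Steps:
(-4 - 4)/(H + 4) + 10*(-11) = (-4 - 4)/(2 + 4) + 10*(-11) = -8/6 - 110 = -8*⅙ - 110 = -4/3 - 110 = -334/3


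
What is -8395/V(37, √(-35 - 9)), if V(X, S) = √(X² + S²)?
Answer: -1679*√53/53 ≈ -230.63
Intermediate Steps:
V(X, S) = √(S² + X²)
-8395/V(37, √(-35 - 9)) = -8395/√((√(-35 - 9))² + 37²) = -8395/√((√(-44))² + 1369) = -8395/√((2*I*√11)² + 1369) = -8395/√(-44 + 1369) = -8395*√53/265 = -1679*√53/53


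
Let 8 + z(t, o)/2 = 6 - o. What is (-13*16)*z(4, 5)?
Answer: 2912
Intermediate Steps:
z(t, o) = -4 - 2*o (z(t, o) = -16 + 2*(6 - o) = -16 + (12 - 2*o) = -4 - 2*o)
(-13*16)*z(4, 5) = (-13*16)*(-4 - 2*5) = -208*(-4 - 10) = -208*(-14) = 2912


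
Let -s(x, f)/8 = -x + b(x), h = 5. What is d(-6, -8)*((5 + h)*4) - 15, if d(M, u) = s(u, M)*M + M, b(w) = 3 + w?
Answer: 5505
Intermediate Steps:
s(x, f) = -24 (s(x, f) = -8*(-x + (3 + x)) = -8*3 = -24)
d(M, u) = -23*M (d(M, u) = -24*M + M = -23*M)
d(-6, -8)*((5 + h)*4) - 15 = (-23*(-6))*((5 + 5)*4) - 15 = 138*(10*4) - 15 = 138*40 - 15 = 5520 - 15 = 5505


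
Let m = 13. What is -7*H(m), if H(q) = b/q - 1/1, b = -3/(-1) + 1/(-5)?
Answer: 357/65 ≈ 5.4923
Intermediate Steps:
b = 14/5 (b = -3*(-1) + 1*(-⅕) = 3 - ⅕ = 14/5 ≈ 2.8000)
H(q) = -1 + 14/(5*q) (H(q) = 14/(5*q) - 1/1 = 14/(5*q) - 1*1 = 14/(5*q) - 1 = -1 + 14/(5*q))
-7*H(m) = -7*(14/5 - 1*13)/13 = -7*(14/5 - 13)/13 = -7*(-51)/(13*5) = -7*(-51/65) = 357/65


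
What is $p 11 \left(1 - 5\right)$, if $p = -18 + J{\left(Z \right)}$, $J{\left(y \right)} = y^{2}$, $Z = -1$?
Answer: $748$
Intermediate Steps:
$p = -17$ ($p = -18 + \left(-1\right)^{2} = -18 + 1 = -17$)
$p 11 \left(1 - 5\right) = \left(-17\right) 11 \left(1 - 5\right) = - 187 \left(1 - 5\right) = \left(-187\right) \left(-4\right) = 748$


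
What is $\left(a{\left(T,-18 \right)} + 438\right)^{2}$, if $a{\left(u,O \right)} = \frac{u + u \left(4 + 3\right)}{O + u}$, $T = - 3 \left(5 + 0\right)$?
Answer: $\frac{23600164}{121} \approx 1.9504 \cdot 10^{5}$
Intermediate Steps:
$T = -15$ ($T = \left(-3\right) 5 = -15$)
$a{\left(u,O \right)} = \frac{8 u}{O + u}$ ($a{\left(u,O \right)} = \frac{u + u 7}{O + u} = \frac{u + 7 u}{O + u} = \frac{8 u}{O + u}$)
$\left(a{\left(T,-18 \right)} + 438\right)^{2} = \left(8 \left(-15\right) \frac{1}{-18 - 15} + 438\right)^{2} = \left(8 \left(-15\right) \frac{1}{-33} + 438\right)^{2} = \left(8 \left(-15\right) \left(- \frac{1}{33}\right) + 438\right)^{2} = \left(\frac{40}{11} + 438\right)^{2} = \left(\frac{4858}{11}\right)^{2} = \frac{23600164}{121}$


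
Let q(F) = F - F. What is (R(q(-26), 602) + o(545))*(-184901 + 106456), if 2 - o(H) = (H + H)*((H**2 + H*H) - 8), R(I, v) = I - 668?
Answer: 50793643156470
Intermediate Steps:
q(F) = 0
R(I, v) = -668 + I
o(H) = 2 - 2*H*(-8 + 2*H**2) (o(H) = 2 - (H + H)*((H**2 + H*H) - 8) = 2 - 2*H*((H**2 + H**2) - 8) = 2 - 2*H*(2*H**2 - 8) = 2 - 2*H*(-8 + 2*H**2))
(R(q(-26), 602) + o(545))*(-184901 + 106456) = ((-668 + 0) + (2 - 4*545**3 + 16*545))*(-184901 + 106456) = (-668 + (2 - 4*161878625 + 8720))*(-78445) = (-668 + (2 - 647514500 + 8720))*(-78445) = (-668 - 647505778)*(-78445) = -647506446*(-78445) = 50793643156470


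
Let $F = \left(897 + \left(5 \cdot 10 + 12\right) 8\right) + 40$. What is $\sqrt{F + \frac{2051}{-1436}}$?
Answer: $\frac{\sqrt{738009583}}{718} \approx 37.836$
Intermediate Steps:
$F = 1433$ ($F = \left(897 + \left(50 + 12\right) 8\right) + 40 = \left(897 + 62 \cdot 8\right) + 40 = \left(897 + 496\right) + 40 = 1393 + 40 = 1433$)
$\sqrt{F + \frac{2051}{-1436}} = \sqrt{1433 + \frac{2051}{-1436}} = \sqrt{1433 + 2051 \left(- \frac{1}{1436}\right)} = \sqrt{1433 - \frac{2051}{1436}} = \sqrt{\frac{2055737}{1436}} = \frac{\sqrt{738009583}}{718}$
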